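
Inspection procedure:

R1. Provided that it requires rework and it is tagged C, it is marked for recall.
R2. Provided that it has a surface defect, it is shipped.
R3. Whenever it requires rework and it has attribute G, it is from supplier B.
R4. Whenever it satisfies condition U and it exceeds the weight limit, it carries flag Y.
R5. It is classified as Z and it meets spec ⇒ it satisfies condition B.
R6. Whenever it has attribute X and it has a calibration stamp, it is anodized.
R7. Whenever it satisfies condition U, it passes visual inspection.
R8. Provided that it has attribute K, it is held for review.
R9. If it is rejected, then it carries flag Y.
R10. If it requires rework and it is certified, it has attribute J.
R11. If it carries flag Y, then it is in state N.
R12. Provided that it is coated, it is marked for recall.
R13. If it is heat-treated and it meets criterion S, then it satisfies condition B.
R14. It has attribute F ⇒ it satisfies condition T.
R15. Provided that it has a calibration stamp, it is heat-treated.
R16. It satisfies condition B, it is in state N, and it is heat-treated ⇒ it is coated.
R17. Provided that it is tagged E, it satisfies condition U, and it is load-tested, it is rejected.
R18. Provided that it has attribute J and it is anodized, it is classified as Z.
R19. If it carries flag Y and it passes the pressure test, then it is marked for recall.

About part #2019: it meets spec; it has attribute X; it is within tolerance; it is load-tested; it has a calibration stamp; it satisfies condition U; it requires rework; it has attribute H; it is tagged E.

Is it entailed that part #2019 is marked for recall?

Forward chaining from the given facts derives: is anodized, passes visual inspection, is heat-treated, is rejected, carries flag Y, is in state N.
Rules concluding "it is marked for recall": R1 needs "it is tagged C"; R12 needs "it is coated"; R19 needs "it passes the pressure test" — none of these are established.

No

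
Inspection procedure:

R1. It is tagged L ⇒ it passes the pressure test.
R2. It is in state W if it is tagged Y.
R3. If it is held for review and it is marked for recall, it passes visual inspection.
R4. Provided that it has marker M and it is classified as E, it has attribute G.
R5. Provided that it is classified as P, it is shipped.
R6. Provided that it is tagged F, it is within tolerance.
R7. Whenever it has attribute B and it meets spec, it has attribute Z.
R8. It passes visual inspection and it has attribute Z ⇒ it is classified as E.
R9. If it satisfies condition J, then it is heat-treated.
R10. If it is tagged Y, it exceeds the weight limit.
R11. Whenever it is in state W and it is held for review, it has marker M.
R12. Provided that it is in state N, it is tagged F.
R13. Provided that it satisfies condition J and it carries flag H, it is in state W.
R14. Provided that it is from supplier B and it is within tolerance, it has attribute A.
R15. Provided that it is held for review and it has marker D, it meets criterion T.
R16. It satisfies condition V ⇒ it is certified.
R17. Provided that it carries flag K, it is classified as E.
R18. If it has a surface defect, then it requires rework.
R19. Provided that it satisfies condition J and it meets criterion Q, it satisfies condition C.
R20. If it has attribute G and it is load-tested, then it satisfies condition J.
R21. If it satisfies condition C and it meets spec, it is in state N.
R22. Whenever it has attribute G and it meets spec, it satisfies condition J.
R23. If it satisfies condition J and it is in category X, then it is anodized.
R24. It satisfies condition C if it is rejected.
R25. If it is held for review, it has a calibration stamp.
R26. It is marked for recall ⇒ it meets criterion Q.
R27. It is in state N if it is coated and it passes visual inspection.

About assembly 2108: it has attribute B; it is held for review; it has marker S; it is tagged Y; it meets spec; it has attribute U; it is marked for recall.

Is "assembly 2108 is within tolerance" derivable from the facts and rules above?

Yes

By R2 (it is tagged Y): it is in state W.
By R3 (it is held for review, it is marked for recall): it passes visual inspection.
By R7 (it has attribute B, it meets spec): it has attribute Z.
By R8 (it passes visual inspection, it has attribute Z): it is classified as E.
By R11 (it is in state W, it is held for review): it has marker M.
By R26 (it is marked for recall): it meets criterion Q.
By R4 (it has marker M, it is classified as E): it has attribute G.
By R22 (it has attribute G, it meets spec): it satisfies condition J.
By R19 (it satisfies condition J, it meets criterion Q): it satisfies condition C.
By R21 (it satisfies condition C, it meets spec): it is in state N.
By R12 (it is in state N): it is tagged F.
By R6 (it is tagged F): it is within tolerance.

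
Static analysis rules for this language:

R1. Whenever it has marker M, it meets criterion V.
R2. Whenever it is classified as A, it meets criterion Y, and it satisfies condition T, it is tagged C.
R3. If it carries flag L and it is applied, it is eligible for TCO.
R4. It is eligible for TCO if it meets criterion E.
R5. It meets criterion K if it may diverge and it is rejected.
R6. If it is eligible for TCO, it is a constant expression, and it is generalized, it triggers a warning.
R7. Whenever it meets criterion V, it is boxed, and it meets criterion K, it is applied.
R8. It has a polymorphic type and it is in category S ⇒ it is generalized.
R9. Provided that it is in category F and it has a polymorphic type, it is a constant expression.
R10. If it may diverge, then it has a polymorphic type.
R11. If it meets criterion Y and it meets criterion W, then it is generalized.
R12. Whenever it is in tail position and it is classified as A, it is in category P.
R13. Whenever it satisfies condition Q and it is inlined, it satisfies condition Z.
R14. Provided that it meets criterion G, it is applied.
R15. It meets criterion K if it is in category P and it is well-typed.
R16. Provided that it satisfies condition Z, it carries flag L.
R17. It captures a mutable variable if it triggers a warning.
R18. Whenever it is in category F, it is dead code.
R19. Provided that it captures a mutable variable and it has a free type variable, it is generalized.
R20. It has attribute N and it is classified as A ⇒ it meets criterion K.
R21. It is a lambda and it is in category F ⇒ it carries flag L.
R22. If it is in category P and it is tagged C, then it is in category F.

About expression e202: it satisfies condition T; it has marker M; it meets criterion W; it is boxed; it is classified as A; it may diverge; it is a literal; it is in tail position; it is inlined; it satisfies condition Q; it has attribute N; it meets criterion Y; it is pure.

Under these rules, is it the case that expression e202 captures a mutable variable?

Yes

By R1 (it has marker M): it meets criterion V.
By R2 (it is classified as A, it meets criterion Y, it satisfies condition T): it is tagged C.
By R10 (it may diverge): it has a polymorphic type.
By R11 (it meets criterion Y, it meets criterion W): it is generalized.
By R12 (it is in tail position, it is classified as A): it is in category P.
By R13 (it satisfies condition Q, it is inlined): it satisfies condition Z.
By R16 (it satisfies condition Z): it carries flag L.
By R20 (it has attribute N, it is classified as A): it meets criterion K.
By R22 (it is in category P, it is tagged C): it is in category F.
By R7 (it meets criterion V, it is boxed, it meets criterion K): it is applied.
By R9 (it is in category F, it has a polymorphic type): it is a constant expression.
By R3 (it carries flag L, it is applied): it is eligible for TCO.
By R6 (it is eligible for TCO, it is a constant expression, it is generalized): it triggers a warning.
By R17 (it triggers a warning): it captures a mutable variable.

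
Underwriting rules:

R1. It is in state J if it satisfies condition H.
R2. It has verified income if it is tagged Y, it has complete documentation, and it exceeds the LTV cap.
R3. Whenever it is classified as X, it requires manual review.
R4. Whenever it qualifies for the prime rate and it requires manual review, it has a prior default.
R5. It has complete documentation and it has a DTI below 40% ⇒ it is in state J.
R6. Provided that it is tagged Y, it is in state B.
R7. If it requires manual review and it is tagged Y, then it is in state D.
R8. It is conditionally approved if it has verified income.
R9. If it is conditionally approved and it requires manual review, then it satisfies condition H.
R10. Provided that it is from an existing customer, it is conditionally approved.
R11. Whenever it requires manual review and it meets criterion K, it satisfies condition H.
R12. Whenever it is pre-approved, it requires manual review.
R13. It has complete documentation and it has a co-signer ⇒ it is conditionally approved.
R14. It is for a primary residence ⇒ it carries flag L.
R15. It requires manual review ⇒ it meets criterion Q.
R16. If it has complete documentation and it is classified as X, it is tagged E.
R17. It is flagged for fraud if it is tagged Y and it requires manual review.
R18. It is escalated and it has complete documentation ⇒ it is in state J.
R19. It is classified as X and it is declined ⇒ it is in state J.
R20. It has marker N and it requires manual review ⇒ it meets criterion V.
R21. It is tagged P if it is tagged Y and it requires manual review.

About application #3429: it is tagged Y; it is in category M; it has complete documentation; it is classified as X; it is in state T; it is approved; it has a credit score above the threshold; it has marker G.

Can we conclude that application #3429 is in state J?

Forward chaining from the given facts derives: requires manual review, is in state B, is in state D, meets criterion Q, is tagged E, is flagged for fraud, is tagged P.
Rules concluding "it is in state J": R1 needs "it satisfies condition H"; R5 needs "it has a DTI below 40%"; R18 needs "it is escalated"; R19 needs "it is declined" — none of these are established.

No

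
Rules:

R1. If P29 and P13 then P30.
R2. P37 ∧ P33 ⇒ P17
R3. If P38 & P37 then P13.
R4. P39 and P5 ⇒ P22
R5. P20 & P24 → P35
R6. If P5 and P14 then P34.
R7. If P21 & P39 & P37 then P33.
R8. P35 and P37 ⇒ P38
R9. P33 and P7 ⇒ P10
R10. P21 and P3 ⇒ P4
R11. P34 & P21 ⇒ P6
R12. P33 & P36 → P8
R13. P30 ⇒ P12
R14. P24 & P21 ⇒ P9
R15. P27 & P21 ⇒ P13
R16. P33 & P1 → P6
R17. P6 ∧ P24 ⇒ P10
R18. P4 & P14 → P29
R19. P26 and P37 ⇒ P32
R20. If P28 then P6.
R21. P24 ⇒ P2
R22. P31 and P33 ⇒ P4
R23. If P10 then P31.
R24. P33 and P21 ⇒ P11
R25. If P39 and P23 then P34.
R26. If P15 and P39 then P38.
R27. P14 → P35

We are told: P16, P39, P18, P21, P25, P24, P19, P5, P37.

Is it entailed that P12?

No

Forward chaining from the given facts derives: P22, P33, P9, P2, P11, P17.
The only rule concluding P12 is R13, which needs P30; that is never established.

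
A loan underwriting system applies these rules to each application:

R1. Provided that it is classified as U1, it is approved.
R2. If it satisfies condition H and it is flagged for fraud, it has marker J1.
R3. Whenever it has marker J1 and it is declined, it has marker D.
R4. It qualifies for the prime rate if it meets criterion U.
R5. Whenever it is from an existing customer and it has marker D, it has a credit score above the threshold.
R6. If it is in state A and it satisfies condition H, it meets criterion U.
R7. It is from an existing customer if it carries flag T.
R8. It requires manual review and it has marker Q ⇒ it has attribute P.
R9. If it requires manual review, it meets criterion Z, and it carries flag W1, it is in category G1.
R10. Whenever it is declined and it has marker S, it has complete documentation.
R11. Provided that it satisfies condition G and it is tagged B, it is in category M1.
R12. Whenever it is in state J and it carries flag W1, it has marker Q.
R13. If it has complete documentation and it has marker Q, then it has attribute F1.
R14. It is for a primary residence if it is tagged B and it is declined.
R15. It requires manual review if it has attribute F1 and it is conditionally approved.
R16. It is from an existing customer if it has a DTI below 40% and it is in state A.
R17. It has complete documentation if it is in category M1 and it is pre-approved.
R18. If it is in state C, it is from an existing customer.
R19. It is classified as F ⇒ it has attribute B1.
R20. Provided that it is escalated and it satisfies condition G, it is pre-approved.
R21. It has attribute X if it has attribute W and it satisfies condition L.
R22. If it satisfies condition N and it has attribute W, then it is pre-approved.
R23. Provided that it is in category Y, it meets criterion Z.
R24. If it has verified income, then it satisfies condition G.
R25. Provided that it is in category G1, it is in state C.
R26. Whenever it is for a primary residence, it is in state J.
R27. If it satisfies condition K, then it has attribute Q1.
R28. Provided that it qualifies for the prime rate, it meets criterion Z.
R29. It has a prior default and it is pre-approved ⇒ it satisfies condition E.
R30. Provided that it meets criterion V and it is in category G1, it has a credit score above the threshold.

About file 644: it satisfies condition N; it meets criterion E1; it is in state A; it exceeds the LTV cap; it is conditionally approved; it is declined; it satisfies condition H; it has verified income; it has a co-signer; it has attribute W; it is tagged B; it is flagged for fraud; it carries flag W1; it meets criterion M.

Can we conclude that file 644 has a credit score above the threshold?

By R2 (it satisfies condition H, it is flagged for fraud): it has marker J1.
By R3 (it has marker J1, it is declined): it has marker D.
By R6 (it is in state A, it satisfies condition H): it meets criterion U.
By R14 (it is tagged B, it is declined): it is for a primary residence.
By R22 (it satisfies condition N, it has attribute W): it is pre-approved.
By R24 (it has verified income): it satisfies condition G.
By R26 (it is for a primary residence): it is in state J.
By R4 (it meets criterion U): it qualifies for the prime rate.
By R11 (it satisfies condition G, it is tagged B): it is in category M1.
By R12 (it is in state J, it carries flag W1): it has marker Q.
By R17 (it is in category M1, it is pre-approved): it has complete documentation.
By R28 (it qualifies for the prime rate): it meets criterion Z.
By R13 (it has complete documentation, it has marker Q): it has attribute F1.
By R15 (it has attribute F1, it is conditionally approved): it requires manual review.
By R9 (it requires manual review, it meets criterion Z, it carries flag W1): it is in category G1.
By R25 (it is in category G1): it is in state C.
By R18 (it is in state C): it is from an existing customer.
By R5 (it is from an existing customer, it has marker D): it has a credit score above the threshold.

Yes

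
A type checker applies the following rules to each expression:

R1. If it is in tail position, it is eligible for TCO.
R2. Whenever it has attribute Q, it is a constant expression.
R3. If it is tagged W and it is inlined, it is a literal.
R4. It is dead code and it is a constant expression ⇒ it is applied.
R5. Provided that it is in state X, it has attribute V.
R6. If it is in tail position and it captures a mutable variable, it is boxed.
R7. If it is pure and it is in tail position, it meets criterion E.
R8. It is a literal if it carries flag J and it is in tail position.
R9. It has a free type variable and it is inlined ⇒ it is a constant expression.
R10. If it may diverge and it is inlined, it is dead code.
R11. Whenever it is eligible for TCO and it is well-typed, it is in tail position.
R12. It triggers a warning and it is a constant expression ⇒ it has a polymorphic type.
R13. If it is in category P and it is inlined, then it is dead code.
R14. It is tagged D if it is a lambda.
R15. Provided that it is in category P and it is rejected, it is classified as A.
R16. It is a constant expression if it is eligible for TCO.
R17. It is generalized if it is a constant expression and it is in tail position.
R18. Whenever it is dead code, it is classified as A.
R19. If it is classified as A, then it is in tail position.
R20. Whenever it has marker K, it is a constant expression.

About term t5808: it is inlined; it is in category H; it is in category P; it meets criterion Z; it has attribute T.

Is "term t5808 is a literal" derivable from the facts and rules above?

No

Forward chaining from the given facts derives: is dead code, is classified as A, is in tail position, is eligible for TCO, is a constant expression, is generalized, is applied.
Rules concluding "it is a literal": R3 needs "it is tagged W"; R8 needs "it carries flag J" — none of these are established.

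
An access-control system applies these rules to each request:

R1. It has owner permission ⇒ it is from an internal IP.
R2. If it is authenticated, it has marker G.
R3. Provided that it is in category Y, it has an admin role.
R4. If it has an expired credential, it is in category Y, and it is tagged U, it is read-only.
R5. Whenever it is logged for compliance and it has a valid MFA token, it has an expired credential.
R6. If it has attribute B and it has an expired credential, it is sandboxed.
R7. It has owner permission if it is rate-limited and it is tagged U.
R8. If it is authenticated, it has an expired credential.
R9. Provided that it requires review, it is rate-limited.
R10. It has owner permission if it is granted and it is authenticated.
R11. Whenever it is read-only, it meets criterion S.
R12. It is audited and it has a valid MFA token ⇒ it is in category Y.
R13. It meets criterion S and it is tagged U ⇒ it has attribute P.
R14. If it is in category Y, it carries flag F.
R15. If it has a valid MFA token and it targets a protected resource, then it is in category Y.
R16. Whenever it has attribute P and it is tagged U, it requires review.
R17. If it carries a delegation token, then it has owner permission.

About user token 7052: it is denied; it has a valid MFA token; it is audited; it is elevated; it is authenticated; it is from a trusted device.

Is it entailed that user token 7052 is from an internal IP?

No

Forward chaining from the given facts derives: has marker G, has an expired credential, is in category Y, carries flag F, has an admin role.
The only rule concluding "it is from an internal IP" is R1, which needs "it has owner permission"; that is never established.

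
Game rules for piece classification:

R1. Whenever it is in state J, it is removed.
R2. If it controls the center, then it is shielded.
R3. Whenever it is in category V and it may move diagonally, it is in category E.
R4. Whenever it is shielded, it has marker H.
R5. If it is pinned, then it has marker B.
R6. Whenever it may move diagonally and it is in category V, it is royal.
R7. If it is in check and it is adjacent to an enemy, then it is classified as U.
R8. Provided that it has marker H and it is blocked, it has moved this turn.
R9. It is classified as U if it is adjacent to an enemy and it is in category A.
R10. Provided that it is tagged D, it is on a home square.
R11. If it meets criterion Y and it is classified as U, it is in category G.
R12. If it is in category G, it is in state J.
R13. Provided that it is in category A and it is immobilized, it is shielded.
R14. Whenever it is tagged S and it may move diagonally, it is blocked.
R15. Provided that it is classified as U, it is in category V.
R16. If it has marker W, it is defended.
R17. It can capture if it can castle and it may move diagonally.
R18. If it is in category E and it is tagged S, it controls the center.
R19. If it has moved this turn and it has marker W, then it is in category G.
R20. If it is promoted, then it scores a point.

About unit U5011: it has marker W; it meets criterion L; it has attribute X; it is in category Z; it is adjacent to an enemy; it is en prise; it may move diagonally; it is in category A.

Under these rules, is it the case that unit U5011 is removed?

Forward chaining from the given facts derives: is classified as U, is in category V, is defended, is in category E, is royal.
The only rule concluding "it is removed" is R1, which needs "it is in state J"; that is never established.

No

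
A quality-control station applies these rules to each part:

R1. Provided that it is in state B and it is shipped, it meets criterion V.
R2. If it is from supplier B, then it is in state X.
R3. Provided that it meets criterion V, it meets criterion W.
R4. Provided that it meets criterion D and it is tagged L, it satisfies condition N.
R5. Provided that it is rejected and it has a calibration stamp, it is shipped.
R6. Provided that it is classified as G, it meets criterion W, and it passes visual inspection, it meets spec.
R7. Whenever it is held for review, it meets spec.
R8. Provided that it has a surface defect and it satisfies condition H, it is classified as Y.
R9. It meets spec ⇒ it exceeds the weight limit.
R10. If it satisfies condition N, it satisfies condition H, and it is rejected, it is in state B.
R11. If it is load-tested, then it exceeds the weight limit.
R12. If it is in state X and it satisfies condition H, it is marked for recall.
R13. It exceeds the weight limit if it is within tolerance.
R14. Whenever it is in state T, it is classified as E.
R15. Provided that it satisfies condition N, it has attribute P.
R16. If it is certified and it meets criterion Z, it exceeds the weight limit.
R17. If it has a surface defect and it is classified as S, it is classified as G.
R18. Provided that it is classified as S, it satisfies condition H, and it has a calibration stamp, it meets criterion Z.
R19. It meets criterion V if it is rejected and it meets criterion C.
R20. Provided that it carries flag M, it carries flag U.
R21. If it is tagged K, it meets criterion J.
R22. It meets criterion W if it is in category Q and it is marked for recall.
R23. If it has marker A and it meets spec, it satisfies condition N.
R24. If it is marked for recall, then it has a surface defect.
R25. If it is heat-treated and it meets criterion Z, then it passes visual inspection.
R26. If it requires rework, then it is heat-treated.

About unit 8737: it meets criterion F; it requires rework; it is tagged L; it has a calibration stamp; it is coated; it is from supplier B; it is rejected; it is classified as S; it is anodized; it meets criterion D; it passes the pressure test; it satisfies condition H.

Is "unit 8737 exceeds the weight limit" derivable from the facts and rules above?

Yes

By R2 (it is from supplier B): it is in state X.
By R4 (it meets criterion D, it is tagged L): it satisfies condition N.
By R5 (it is rejected, it has a calibration stamp): it is shipped.
By R10 (it satisfies condition N, it satisfies condition H, it is rejected): it is in state B.
By R12 (it is in state X, it satisfies condition H): it is marked for recall.
By R18 (it is classified as S, it satisfies condition H, it has a calibration stamp): it meets criterion Z.
By R24 (it is marked for recall): it has a surface defect.
By R26 (it requires rework): it is heat-treated.
By R1 (it is in state B, it is shipped): it meets criterion V.
By R3 (it meets criterion V): it meets criterion W.
By R17 (it has a surface defect, it is classified as S): it is classified as G.
By R25 (it is heat-treated, it meets criterion Z): it passes visual inspection.
By R6 (it is classified as G, it meets criterion W, it passes visual inspection): it meets spec.
By R9 (it meets spec): it exceeds the weight limit.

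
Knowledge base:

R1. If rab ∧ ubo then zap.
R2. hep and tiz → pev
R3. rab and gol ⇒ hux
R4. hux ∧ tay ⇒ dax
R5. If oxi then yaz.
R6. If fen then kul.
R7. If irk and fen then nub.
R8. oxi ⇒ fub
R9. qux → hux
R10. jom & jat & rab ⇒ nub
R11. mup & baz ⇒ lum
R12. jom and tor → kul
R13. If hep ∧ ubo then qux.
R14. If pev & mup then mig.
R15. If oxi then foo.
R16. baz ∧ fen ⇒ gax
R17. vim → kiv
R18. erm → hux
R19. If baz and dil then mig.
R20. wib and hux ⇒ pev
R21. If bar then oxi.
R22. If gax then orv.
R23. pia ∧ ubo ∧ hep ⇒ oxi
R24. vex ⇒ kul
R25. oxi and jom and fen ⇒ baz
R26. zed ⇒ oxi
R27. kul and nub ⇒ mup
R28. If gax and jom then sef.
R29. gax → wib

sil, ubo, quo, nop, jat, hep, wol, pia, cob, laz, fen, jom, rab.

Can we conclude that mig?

Yes

kul  (by R6: fen)
nub  (by R10: jom, jat, rab)
qux  (by R13: hep, ubo)
oxi  (by R23: pia, ubo, hep)
baz  (by R25: oxi, jom, fen)
mup  (by R27: kul, nub)
hux  (by R9: qux)
gax  (by R16: baz, fen)
wib  (by R29: gax)
pev  (by R20: wib, hux)
mig  (by R14: pev, mup)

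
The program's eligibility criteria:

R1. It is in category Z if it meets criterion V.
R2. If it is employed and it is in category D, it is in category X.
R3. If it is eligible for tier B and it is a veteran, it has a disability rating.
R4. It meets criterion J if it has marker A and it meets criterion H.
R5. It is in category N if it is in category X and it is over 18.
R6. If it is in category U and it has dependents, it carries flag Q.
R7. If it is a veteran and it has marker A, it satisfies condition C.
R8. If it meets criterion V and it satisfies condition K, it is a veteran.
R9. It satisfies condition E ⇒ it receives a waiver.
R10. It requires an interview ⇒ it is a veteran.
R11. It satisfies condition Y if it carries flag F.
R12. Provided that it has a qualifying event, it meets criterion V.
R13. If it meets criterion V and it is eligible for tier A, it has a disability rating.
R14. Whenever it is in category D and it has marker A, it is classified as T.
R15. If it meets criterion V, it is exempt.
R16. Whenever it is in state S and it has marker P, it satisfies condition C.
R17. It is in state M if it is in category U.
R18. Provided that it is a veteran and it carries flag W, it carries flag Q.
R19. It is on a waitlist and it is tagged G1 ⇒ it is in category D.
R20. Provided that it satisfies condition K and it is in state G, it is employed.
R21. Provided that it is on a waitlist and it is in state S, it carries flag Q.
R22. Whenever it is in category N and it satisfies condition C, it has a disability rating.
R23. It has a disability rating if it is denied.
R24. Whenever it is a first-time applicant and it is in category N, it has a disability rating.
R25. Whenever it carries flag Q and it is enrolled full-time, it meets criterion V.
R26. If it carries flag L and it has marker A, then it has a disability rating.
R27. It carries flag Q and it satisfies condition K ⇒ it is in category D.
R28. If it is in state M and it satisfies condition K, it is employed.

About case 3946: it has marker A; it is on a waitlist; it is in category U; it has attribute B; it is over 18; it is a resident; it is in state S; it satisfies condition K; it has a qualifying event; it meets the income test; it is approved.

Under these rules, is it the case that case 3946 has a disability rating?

Yes

By R12 (it has a qualifying event): it meets criterion V.
By R17 (it is in category U): it is in state M.
By R21 (it is on a waitlist, it is in state S): it carries flag Q.
By R27 (it carries flag Q, it satisfies condition K): it is in category D.
By R28 (it is in state M, it satisfies condition K): it is employed.
By R2 (it is employed, it is in category D): it is in category X.
By R5 (it is in category X, it is over 18): it is in category N.
By R8 (it meets criterion V, it satisfies condition K): it is a veteran.
By R7 (it is a veteran, it has marker A): it satisfies condition C.
By R22 (it is in category N, it satisfies condition C): it has a disability rating.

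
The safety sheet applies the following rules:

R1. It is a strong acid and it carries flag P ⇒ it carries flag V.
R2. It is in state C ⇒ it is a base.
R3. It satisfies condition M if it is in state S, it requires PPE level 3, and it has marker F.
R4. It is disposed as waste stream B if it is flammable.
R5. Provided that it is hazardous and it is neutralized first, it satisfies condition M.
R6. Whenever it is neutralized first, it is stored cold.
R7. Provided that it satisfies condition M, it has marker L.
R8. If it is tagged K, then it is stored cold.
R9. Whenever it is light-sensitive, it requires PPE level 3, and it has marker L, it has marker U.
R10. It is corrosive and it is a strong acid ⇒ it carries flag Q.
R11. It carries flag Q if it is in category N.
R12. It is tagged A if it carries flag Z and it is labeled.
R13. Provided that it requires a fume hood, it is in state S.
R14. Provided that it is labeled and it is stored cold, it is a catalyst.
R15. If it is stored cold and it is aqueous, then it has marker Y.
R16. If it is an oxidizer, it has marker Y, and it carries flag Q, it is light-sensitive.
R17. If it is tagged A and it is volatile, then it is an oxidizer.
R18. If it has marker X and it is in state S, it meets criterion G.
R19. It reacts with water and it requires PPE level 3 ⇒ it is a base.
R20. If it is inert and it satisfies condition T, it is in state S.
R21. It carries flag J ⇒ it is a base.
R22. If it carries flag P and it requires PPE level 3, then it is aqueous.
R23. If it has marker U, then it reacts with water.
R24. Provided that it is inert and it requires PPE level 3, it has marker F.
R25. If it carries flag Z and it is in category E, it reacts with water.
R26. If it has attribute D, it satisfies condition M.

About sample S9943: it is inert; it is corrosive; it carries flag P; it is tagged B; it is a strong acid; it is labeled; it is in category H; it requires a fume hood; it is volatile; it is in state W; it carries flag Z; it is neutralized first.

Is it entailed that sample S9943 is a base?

Forward chaining from the given facts derives: carries flag V, is stored cold, carries flag Q, is tagged A, is in state S, is a catalyst, is an oxidizer.
Rules concluding "it is a base": R2 needs "it is in state C"; R19 needs "it reacts with water"; R21 needs "it carries flag J" — none of these are established.

No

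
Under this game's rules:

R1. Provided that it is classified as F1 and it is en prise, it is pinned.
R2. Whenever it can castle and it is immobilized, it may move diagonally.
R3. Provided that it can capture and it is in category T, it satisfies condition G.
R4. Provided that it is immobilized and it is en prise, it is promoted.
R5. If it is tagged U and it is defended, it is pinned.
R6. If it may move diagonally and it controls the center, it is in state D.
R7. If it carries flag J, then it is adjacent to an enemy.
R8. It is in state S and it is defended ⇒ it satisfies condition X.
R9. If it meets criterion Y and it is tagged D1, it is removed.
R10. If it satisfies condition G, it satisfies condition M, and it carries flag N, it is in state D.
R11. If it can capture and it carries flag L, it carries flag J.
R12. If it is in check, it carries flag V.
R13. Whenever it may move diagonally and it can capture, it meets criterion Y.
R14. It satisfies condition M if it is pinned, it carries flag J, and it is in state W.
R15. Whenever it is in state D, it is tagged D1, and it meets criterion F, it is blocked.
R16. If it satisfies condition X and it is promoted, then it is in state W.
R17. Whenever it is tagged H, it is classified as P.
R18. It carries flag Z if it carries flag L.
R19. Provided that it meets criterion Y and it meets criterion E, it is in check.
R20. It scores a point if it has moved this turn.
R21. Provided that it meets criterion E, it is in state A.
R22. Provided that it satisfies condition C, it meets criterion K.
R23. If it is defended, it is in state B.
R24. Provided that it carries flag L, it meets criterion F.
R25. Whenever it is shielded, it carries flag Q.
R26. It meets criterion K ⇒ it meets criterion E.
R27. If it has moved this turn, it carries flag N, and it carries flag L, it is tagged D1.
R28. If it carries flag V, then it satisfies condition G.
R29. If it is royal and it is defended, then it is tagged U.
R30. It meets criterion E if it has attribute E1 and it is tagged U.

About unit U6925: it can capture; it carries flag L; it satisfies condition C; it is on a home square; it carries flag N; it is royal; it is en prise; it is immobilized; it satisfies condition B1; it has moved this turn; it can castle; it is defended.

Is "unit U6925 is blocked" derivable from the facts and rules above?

No

Forward chaining from the given facts derives: may move diagonally, is promoted, carries flag J, meets criterion Y, carries flag Z, scores a point, meets criterion K, is in state B, meets criterion F, meets criterion E, is tagged D1, is tagged U, is pinned, is adjacent to an enemy, is removed, is in check, is in state A, carries flag V, satisfies condition G.
The only rule concluding "it is blocked" is R15, which needs "it is in state D"; that is never established.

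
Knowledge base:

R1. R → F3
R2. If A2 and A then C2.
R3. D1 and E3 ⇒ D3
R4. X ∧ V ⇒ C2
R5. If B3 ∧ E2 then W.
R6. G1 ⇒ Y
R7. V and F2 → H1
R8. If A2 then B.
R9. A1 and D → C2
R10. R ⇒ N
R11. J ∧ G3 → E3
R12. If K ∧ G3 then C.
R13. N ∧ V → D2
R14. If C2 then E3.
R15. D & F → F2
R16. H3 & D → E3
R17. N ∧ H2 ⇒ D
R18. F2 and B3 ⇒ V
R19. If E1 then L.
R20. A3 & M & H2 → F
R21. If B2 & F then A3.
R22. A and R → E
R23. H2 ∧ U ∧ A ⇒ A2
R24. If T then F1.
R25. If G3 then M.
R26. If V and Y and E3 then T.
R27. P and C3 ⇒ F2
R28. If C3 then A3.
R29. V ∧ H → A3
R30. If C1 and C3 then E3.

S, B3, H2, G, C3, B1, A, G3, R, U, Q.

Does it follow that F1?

Forward chaining from the given facts derives: F3, N, D, E, A2, M, A3, C2, B, E3, F, F2, V, H1, D2.
The only rule concluding F1 is R24, which needs T; that is never established.

No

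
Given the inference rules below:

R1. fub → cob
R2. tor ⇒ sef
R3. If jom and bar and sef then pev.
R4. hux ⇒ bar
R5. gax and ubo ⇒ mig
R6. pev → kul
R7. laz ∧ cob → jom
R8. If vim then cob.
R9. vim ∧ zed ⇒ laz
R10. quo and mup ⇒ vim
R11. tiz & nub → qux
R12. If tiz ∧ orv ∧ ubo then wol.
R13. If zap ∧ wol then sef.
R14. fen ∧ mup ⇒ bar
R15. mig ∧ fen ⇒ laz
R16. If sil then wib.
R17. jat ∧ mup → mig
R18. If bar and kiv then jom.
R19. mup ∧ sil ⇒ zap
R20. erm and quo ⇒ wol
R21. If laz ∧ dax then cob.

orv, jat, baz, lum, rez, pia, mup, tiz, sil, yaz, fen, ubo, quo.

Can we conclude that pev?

vim  (by R10: quo, mup)
wol  (by R12: tiz, orv, ubo)
bar  (by R14: fen, mup)
mig  (by R17: jat, mup)
zap  (by R19: mup, sil)
cob  (by R8: vim)
sef  (by R13: zap, wol)
laz  (by R15: mig, fen)
jom  (by R7: laz, cob)
pev  (by R3: jom, bar, sef)

Yes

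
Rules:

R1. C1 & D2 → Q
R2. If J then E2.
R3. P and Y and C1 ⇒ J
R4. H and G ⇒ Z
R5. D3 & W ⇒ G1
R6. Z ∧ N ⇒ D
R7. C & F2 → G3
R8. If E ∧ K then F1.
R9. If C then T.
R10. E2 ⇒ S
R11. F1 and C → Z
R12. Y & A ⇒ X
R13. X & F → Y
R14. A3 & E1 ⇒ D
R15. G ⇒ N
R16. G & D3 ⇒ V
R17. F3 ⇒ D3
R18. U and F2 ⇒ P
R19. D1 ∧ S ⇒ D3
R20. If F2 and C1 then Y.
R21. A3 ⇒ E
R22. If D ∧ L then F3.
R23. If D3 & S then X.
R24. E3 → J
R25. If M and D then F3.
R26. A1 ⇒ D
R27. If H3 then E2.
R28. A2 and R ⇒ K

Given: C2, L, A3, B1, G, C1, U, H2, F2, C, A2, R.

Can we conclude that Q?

Forward chaining from the given facts derives: G3, T, N, P, Y, E, K, J, F1, Z, E2, D, S, F3, D3, X, V.
The only rule concluding Q is R1, which needs D2; that is never established.

No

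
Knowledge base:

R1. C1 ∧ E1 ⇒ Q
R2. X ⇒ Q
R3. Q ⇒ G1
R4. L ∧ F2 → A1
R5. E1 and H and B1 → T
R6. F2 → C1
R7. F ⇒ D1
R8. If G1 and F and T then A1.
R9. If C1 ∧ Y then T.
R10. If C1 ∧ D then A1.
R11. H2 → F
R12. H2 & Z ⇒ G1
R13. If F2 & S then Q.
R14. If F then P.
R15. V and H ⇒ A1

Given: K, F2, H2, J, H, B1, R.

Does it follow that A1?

Forward chaining from the given facts derives: C1, F, P, D1.
Rules concluding A1: R4 needs L; R8 needs G1; R10 needs D; R15 needs V — none of these are established.

No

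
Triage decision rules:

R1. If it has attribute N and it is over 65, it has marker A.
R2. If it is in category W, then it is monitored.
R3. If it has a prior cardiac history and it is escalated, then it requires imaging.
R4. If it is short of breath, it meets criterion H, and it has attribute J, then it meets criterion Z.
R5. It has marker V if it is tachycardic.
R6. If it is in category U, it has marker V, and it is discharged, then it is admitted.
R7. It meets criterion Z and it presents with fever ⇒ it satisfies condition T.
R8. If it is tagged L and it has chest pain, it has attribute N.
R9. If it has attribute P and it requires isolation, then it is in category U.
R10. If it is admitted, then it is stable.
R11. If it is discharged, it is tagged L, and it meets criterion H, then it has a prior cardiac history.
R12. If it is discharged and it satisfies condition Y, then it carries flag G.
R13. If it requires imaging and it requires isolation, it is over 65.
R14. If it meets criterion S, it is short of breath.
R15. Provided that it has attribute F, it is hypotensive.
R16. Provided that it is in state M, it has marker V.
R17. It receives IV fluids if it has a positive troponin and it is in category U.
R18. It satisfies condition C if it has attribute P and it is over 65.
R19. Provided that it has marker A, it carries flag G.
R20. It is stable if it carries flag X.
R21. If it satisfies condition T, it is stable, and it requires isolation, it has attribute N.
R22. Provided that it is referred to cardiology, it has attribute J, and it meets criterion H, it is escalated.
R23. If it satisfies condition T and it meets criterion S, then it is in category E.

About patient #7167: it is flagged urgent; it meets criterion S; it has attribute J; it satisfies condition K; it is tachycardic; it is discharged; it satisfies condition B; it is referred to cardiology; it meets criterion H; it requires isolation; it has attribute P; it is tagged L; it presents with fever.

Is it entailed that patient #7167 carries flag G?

By R5 (it is tachycardic): it has marker V.
By R9 (it has attribute P, it requires isolation): it is in category U.
By R11 (it is discharged, it is tagged L, it meets criterion H): it has a prior cardiac history.
By R14 (it meets criterion S): it is short of breath.
By R22 (it is referred to cardiology, it has attribute J, it meets criterion H): it is escalated.
By R3 (it has a prior cardiac history, it is escalated): it requires imaging.
By R4 (it is short of breath, it meets criterion H, it has attribute J): it meets criterion Z.
By R6 (it is in category U, it has marker V, it is discharged): it is admitted.
By R7 (it meets criterion Z, it presents with fever): it satisfies condition T.
By R10 (it is admitted): it is stable.
By R13 (it requires imaging, it requires isolation): it is over 65.
By R21 (it satisfies condition T, it is stable, it requires isolation): it has attribute N.
By R1 (it has attribute N, it is over 65): it has marker A.
By R19 (it has marker A): it carries flag G.

Yes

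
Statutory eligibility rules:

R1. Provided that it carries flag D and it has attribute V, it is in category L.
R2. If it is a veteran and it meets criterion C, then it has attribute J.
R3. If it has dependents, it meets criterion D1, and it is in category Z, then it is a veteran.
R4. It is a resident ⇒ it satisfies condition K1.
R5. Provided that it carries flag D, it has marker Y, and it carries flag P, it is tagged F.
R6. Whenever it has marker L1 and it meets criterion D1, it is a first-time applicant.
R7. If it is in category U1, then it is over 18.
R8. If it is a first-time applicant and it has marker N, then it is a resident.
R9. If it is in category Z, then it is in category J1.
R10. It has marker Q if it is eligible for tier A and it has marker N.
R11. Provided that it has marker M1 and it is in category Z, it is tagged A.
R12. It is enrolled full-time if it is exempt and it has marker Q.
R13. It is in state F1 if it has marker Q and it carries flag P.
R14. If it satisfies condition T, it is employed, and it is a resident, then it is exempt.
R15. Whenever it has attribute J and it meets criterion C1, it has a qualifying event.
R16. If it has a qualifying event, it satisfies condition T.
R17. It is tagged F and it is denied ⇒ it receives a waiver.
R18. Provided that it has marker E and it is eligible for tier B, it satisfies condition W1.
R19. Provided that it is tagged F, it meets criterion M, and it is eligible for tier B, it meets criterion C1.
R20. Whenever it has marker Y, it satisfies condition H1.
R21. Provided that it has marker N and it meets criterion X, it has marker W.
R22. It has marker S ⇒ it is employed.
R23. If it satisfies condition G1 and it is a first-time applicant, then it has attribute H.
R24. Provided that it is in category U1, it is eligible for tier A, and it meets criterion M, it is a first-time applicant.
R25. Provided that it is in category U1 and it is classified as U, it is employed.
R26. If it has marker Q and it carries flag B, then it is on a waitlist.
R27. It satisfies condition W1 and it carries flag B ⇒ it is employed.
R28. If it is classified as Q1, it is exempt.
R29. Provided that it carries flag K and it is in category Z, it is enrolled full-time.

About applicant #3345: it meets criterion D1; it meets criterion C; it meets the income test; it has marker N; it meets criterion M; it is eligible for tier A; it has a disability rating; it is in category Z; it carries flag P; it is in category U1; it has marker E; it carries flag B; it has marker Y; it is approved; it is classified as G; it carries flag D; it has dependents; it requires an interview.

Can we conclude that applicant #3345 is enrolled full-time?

No

Forward chaining from the given facts derives: is a veteran, is tagged F, is over 18, is in category J1, has marker Q, is in state F1, satisfies condition H1, is a first-time applicant, is on a waitlist, has attribute J, is a resident, satisfies condition K1.
Rules concluding "it is enrolled full-time": R12 needs "it is exempt"; R29 needs "it carries flag K" — none of these are established.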